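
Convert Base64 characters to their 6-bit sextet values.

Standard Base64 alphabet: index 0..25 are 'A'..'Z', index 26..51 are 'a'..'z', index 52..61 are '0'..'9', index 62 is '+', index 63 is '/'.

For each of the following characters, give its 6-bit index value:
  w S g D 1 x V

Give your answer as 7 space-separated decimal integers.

'w': a..z range, 26 + ord('w') − ord('a') = 48
'S': A..Z range, ord('S') − ord('A') = 18
'g': a..z range, 26 + ord('g') − ord('a') = 32
'D': A..Z range, ord('D') − ord('A') = 3
'1': 0..9 range, 52 + ord('1') − ord('0') = 53
'x': a..z range, 26 + ord('x') − ord('a') = 49
'V': A..Z range, ord('V') − ord('A') = 21

Answer: 48 18 32 3 53 49 21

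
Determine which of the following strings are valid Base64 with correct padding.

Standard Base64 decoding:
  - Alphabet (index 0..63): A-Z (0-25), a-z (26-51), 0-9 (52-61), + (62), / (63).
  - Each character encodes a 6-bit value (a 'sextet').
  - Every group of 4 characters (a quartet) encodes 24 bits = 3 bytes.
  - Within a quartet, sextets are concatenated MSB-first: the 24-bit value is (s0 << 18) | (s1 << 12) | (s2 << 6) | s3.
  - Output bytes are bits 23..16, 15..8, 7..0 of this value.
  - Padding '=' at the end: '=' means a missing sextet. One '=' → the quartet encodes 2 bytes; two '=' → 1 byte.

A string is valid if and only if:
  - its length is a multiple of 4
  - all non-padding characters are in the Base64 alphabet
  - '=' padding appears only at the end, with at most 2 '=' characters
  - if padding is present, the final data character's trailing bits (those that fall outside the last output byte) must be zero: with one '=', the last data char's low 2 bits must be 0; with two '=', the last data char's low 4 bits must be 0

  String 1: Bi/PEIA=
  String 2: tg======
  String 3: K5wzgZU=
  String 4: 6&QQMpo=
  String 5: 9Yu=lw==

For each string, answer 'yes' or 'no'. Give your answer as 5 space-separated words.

Answer: yes no yes no no

Derivation:
String 1: 'Bi/PEIA=' → valid
String 2: 'tg======' → invalid (6 pad chars (max 2))
String 3: 'K5wzgZU=' → valid
String 4: '6&QQMpo=' → invalid (bad char(s): ['&'])
String 5: '9Yu=lw==' → invalid (bad char(s): ['=']; '=' in middle)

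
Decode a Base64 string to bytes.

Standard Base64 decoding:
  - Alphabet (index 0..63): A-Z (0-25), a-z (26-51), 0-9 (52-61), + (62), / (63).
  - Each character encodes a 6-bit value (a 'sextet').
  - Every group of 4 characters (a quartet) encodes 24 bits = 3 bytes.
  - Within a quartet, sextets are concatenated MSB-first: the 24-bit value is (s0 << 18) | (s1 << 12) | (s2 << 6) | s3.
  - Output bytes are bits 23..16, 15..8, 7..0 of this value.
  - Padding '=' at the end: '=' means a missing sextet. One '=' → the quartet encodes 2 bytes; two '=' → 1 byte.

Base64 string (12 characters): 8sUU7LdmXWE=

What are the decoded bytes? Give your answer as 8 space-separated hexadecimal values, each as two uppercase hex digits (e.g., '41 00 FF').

After char 0 ('8'=60): chars_in_quartet=1 acc=0x3C bytes_emitted=0
After char 1 ('s'=44): chars_in_quartet=2 acc=0xF2C bytes_emitted=0
After char 2 ('U'=20): chars_in_quartet=3 acc=0x3CB14 bytes_emitted=0
After char 3 ('U'=20): chars_in_quartet=4 acc=0xF2C514 -> emit F2 C5 14, reset; bytes_emitted=3
After char 4 ('7'=59): chars_in_quartet=1 acc=0x3B bytes_emitted=3
After char 5 ('L'=11): chars_in_quartet=2 acc=0xECB bytes_emitted=3
After char 6 ('d'=29): chars_in_quartet=3 acc=0x3B2DD bytes_emitted=3
After char 7 ('m'=38): chars_in_quartet=4 acc=0xECB766 -> emit EC B7 66, reset; bytes_emitted=6
After char 8 ('X'=23): chars_in_quartet=1 acc=0x17 bytes_emitted=6
After char 9 ('W'=22): chars_in_quartet=2 acc=0x5D6 bytes_emitted=6
After char 10 ('E'=4): chars_in_quartet=3 acc=0x17584 bytes_emitted=6
Padding '=': partial quartet acc=0x17584 -> emit 5D 61; bytes_emitted=8

Answer: F2 C5 14 EC B7 66 5D 61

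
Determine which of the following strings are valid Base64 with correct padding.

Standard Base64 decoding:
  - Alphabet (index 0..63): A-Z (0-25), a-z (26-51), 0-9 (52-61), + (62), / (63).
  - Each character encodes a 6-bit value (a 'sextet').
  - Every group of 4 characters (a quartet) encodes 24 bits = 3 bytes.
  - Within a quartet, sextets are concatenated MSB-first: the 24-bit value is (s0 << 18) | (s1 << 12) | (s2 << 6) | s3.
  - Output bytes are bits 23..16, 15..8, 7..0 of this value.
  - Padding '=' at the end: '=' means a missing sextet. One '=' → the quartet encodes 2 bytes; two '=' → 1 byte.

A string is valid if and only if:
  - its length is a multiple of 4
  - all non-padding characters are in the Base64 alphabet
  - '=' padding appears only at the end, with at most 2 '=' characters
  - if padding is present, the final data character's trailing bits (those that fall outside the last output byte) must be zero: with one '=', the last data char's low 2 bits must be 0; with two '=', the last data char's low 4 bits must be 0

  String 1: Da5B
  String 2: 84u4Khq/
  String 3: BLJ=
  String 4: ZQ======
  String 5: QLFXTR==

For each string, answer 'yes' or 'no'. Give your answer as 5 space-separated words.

String 1: 'Da5B' → valid
String 2: '84u4Khq/' → valid
String 3: 'BLJ=' → invalid (bad trailing bits)
String 4: 'ZQ======' → invalid (6 pad chars (max 2))
String 5: 'QLFXTR==' → invalid (bad trailing bits)

Answer: yes yes no no no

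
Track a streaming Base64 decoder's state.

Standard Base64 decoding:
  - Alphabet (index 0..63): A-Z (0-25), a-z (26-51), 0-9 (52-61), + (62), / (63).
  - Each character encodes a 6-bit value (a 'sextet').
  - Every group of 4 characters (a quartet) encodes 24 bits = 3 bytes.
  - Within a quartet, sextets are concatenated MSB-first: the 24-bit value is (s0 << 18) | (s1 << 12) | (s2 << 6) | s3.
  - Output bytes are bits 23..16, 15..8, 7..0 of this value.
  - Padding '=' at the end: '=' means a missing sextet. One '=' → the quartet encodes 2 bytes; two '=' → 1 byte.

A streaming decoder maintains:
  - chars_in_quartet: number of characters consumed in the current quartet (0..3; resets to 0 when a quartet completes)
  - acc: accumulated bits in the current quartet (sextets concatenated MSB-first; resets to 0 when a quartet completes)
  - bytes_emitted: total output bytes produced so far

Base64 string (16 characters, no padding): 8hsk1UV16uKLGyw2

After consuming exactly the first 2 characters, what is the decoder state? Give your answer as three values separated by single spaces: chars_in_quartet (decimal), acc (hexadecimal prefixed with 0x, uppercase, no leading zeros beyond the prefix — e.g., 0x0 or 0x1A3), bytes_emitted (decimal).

Answer: 2 0xF21 0

Derivation:
After char 0 ('8'=60): chars_in_quartet=1 acc=0x3C bytes_emitted=0
After char 1 ('h'=33): chars_in_quartet=2 acc=0xF21 bytes_emitted=0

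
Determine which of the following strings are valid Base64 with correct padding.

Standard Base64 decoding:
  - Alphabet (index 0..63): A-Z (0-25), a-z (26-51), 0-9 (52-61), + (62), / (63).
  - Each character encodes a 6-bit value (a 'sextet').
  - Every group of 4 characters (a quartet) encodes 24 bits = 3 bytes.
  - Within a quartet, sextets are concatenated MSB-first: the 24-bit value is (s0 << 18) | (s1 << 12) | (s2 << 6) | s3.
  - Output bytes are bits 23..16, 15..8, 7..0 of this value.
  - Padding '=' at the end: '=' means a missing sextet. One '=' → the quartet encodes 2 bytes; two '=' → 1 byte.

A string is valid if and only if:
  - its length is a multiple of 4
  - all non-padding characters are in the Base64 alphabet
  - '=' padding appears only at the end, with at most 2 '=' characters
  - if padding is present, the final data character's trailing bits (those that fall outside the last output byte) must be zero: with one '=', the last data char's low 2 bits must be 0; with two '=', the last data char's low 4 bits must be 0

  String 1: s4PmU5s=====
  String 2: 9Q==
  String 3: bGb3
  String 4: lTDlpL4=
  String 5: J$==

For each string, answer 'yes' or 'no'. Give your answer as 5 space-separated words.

Answer: no yes yes yes no

Derivation:
String 1: 's4PmU5s=====' → invalid (5 pad chars (max 2))
String 2: '9Q==' → valid
String 3: 'bGb3' → valid
String 4: 'lTDlpL4=' → valid
String 5: 'J$==' → invalid (bad char(s): ['$'])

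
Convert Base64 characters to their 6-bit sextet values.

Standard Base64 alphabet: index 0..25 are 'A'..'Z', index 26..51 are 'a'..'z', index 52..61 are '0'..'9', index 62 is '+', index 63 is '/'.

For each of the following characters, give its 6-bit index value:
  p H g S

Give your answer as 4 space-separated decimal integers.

Answer: 41 7 32 18

Derivation:
'p': a..z range, 26 + ord('p') − ord('a') = 41
'H': A..Z range, ord('H') − ord('A') = 7
'g': a..z range, 26 + ord('g') − ord('a') = 32
'S': A..Z range, ord('S') − ord('A') = 18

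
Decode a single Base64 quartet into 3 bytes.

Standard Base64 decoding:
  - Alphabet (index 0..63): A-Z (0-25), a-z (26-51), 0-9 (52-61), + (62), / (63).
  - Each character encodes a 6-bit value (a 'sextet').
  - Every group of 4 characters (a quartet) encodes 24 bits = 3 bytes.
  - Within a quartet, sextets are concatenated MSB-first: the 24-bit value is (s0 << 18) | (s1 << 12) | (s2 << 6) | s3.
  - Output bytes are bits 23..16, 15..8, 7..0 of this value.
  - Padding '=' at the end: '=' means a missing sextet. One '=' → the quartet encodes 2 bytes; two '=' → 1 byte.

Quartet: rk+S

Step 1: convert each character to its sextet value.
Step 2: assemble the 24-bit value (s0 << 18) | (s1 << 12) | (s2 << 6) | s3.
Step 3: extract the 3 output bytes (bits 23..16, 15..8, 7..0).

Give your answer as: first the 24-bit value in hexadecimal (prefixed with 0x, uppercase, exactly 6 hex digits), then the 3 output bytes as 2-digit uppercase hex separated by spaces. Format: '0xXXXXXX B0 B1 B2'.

Sextets: r=43, k=36, +=62, S=18
24-bit: (43<<18) | (36<<12) | (62<<6) | 18
      = 0xAC0000 | 0x024000 | 0x000F80 | 0x000012
      = 0xAE4F92
Bytes: (v>>16)&0xFF=AE, (v>>8)&0xFF=4F, v&0xFF=92

Answer: 0xAE4F92 AE 4F 92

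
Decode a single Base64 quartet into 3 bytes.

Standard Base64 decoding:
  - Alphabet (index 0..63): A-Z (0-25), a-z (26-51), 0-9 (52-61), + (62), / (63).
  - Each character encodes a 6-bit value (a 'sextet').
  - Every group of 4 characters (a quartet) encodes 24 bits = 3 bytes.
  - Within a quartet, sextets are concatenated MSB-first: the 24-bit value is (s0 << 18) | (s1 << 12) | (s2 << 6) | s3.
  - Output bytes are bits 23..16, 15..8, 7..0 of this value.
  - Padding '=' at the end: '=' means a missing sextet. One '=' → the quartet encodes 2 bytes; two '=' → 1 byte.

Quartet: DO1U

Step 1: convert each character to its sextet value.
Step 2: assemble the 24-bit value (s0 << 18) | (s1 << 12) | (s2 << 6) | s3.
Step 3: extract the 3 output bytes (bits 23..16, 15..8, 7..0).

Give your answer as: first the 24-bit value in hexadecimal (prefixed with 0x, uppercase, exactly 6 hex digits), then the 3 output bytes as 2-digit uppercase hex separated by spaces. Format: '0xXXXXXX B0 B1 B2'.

Answer: 0x0CED54 0C ED 54

Derivation:
Sextets: D=3, O=14, 1=53, U=20
24-bit: (3<<18) | (14<<12) | (53<<6) | 20
      = 0x0C0000 | 0x00E000 | 0x000D40 | 0x000014
      = 0x0CED54
Bytes: (v>>16)&0xFF=0C, (v>>8)&0xFF=ED, v&0xFF=54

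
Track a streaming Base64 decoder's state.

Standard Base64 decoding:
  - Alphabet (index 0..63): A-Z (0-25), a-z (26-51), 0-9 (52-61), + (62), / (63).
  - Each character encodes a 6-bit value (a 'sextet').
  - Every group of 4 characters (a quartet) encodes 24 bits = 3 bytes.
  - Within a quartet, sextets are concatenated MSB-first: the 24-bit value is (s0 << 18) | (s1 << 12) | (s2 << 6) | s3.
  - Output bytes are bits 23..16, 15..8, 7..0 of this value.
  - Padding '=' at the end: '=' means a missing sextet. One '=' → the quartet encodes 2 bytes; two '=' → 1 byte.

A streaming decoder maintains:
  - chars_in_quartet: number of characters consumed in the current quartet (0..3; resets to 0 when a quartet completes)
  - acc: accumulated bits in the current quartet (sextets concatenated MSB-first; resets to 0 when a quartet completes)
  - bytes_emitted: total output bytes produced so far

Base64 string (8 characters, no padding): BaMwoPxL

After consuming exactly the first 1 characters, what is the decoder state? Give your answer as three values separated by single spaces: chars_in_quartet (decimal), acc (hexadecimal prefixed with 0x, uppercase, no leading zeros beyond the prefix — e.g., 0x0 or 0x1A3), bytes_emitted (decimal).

Answer: 1 0x1 0

Derivation:
After char 0 ('B'=1): chars_in_quartet=1 acc=0x1 bytes_emitted=0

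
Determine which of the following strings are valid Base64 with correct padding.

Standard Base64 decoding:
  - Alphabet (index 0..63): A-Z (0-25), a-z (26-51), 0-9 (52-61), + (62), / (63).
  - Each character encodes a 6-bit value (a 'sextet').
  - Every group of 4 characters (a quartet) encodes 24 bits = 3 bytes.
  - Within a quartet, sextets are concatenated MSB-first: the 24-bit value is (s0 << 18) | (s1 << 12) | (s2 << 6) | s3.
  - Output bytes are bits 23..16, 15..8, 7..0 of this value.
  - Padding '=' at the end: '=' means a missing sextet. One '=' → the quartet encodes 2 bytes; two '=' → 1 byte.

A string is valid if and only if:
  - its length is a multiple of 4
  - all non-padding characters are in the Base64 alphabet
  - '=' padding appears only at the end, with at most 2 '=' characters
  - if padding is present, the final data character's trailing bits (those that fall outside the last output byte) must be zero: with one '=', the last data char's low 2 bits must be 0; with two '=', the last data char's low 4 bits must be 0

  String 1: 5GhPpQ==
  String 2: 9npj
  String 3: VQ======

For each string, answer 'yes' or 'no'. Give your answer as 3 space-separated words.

Answer: yes yes no

Derivation:
String 1: '5GhPpQ==' → valid
String 2: '9npj' → valid
String 3: 'VQ======' → invalid (6 pad chars (max 2))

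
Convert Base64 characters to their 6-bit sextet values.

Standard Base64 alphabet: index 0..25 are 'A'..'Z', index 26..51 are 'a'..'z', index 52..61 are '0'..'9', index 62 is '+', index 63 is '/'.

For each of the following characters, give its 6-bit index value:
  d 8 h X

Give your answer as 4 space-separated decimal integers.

'd': a..z range, 26 + ord('d') − ord('a') = 29
'8': 0..9 range, 52 + ord('8') − ord('0') = 60
'h': a..z range, 26 + ord('h') − ord('a') = 33
'X': A..Z range, ord('X') − ord('A') = 23

Answer: 29 60 33 23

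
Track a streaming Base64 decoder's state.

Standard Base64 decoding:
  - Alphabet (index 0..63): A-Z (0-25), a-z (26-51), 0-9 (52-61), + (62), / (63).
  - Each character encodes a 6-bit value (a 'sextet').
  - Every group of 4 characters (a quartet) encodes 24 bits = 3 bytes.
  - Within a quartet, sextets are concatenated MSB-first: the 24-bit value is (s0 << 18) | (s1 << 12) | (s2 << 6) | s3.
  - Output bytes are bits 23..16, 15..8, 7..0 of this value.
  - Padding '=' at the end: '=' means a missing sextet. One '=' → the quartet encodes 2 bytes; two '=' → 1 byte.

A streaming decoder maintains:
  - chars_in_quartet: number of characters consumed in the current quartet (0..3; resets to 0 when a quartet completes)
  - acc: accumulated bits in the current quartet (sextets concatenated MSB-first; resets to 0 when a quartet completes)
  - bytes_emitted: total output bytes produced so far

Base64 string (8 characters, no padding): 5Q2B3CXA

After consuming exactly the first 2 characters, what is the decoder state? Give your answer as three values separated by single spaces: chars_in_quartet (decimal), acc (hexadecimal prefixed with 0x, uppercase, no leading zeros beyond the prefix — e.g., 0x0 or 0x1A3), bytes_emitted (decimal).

Answer: 2 0xE50 0

Derivation:
After char 0 ('5'=57): chars_in_quartet=1 acc=0x39 bytes_emitted=0
After char 1 ('Q'=16): chars_in_quartet=2 acc=0xE50 bytes_emitted=0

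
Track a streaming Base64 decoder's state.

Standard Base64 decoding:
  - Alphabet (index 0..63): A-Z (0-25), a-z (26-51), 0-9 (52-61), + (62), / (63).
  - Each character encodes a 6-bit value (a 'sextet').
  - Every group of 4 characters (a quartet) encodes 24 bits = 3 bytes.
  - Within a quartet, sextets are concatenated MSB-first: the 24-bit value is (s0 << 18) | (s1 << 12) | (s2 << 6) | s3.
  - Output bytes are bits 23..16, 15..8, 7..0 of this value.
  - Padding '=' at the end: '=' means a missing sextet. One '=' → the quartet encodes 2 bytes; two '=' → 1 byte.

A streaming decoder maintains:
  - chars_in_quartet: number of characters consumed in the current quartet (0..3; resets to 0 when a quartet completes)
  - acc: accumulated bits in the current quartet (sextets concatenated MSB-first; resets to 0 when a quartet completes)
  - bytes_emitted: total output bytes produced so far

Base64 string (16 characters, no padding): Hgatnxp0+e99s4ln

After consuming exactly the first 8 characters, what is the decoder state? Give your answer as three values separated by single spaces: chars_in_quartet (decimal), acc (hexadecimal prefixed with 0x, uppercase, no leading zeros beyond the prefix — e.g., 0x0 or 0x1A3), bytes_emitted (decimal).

Answer: 0 0x0 6

Derivation:
After char 0 ('H'=7): chars_in_quartet=1 acc=0x7 bytes_emitted=0
After char 1 ('g'=32): chars_in_quartet=2 acc=0x1E0 bytes_emitted=0
After char 2 ('a'=26): chars_in_quartet=3 acc=0x781A bytes_emitted=0
After char 3 ('t'=45): chars_in_quartet=4 acc=0x1E06AD -> emit 1E 06 AD, reset; bytes_emitted=3
After char 4 ('n'=39): chars_in_quartet=1 acc=0x27 bytes_emitted=3
After char 5 ('x'=49): chars_in_quartet=2 acc=0x9F1 bytes_emitted=3
After char 6 ('p'=41): chars_in_quartet=3 acc=0x27C69 bytes_emitted=3
After char 7 ('0'=52): chars_in_quartet=4 acc=0x9F1A74 -> emit 9F 1A 74, reset; bytes_emitted=6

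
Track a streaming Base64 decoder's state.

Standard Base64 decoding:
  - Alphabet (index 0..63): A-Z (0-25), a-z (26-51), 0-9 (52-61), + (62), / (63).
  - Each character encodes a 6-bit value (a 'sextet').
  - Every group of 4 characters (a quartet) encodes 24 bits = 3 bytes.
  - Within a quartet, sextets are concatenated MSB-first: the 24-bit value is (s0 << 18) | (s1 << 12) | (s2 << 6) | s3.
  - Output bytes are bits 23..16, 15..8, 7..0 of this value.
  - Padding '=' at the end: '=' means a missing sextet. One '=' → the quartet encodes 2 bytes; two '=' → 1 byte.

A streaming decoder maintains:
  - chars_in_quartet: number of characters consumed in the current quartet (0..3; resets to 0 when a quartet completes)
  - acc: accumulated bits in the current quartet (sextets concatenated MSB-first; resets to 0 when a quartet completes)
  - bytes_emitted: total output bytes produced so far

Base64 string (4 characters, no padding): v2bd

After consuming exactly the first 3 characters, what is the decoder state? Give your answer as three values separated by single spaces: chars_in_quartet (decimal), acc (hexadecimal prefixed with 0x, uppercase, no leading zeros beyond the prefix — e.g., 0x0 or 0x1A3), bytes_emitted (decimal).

After char 0 ('v'=47): chars_in_quartet=1 acc=0x2F bytes_emitted=0
After char 1 ('2'=54): chars_in_quartet=2 acc=0xBF6 bytes_emitted=0
After char 2 ('b'=27): chars_in_quartet=3 acc=0x2FD9B bytes_emitted=0

Answer: 3 0x2FD9B 0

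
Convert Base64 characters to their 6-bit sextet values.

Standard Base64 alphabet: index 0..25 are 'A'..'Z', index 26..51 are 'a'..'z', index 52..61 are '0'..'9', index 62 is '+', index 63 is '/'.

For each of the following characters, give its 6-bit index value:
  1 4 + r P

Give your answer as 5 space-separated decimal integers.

'1': 0..9 range, 52 + ord('1') − ord('0') = 53
'4': 0..9 range, 52 + ord('4') − ord('0') = 56
'+': index 62
'r': a..z range, 26 + ord('r') − ord('a') = 43
'P': A..Z range, ord('P') − ord('A') = 15

Answer: 53 56 62 43 15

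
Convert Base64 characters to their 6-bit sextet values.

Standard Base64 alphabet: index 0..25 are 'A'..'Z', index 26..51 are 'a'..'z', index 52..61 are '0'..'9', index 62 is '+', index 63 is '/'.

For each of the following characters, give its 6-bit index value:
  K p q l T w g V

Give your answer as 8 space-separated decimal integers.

'K': A..Z range, ord('K') − ord('A') = 10
'p': a..z range, 26 + ord('p') − ord('a') = 41
'q': a..z range, 26 + ord('q') − ord('a') = 42
'l': a..z range, 26 + ord('l') − ord('a') = 37
'T': A..Z range, ord('T') − ord('A') = 19
'w': a..z range, 26 + ord('w') − ord('a') = 48
'g': a..z range, 26 + ord('g') − ord('a') = 32
'V': A..Z range, ord('V') − ord('A') = 21

Answer: 10 41 42 37 19 48 32 21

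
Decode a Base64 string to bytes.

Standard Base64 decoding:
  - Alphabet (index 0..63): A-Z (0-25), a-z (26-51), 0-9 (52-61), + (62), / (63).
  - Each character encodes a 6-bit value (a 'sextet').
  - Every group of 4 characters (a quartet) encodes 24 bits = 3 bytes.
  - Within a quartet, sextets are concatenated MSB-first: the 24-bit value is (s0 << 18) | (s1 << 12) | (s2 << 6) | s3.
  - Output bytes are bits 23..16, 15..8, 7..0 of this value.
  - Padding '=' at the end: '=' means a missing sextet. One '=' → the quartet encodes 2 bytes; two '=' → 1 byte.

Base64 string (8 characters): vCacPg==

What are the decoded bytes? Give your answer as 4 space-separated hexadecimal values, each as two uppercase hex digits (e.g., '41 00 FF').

After char 0 ('v'=47): chars_in_quartet=1 acc=0x2F bytes_emitted=0
After char 1 ('C'=2): chars_in_quartet=2 acc=0xBC2 bytes_emitted=0
After char 2 ('a'=26): chars_in_quartet=3 acc=0x2F09A bytes_emitted=0
After char 3 ('c'=28): chars_in_quartet=4 acc=0xBC269C -> emit BC 26 9C, reset; bytes_emitted=3
After char 4 ('P'=15): chars_in_quartet=1 acc=0xF bytes_emitted=3
After char 5 ('g'=32): chars_in_quartet=2 acc=0x3E0 bytes_emitted=3
Padding '==': partial quartet acc=0x3E0 -> emit 3E; bytes_emitted=4

Answer: BC 26 9C 3E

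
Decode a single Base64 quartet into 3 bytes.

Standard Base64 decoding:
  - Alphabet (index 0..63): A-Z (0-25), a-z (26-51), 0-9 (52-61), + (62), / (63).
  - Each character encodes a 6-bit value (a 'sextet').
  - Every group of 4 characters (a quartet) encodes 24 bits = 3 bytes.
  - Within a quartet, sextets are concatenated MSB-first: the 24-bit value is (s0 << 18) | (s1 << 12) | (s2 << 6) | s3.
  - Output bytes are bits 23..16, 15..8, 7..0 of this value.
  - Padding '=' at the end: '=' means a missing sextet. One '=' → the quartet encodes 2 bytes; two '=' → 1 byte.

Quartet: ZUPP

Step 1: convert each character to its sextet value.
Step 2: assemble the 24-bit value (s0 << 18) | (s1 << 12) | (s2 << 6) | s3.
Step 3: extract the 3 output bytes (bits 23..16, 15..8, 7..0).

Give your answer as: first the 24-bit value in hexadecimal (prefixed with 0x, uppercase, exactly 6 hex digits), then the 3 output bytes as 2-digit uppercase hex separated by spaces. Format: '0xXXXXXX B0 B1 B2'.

Answer: 0x6543CF 65 43 CF

Derivation:
Sextets: Z=25, U=20, P=15, P=15
24-bit: (25<<18) | (20<<12) | (15<<6) | 15
      = 0x640000 | 0x014000 | 0x0003C0 | 0x00000F
      = 0x6543CF
Bytes: (v>>16)&0xFF=65, (v>>8)&0xFF=43, v&0xFF=CF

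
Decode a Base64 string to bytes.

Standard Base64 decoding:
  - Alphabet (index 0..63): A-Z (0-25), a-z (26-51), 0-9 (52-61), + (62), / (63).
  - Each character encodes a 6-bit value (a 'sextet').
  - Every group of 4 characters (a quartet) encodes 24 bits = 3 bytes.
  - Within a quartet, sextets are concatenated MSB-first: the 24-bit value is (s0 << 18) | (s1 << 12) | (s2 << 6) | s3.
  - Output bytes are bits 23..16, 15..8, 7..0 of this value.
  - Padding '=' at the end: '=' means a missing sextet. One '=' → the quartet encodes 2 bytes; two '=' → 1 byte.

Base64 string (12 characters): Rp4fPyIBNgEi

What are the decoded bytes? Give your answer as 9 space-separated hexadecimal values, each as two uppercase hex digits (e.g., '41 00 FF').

Answer: 46 9E 1F 3F 22 01 36 01 22

Derivation:
After char 0 ('R'=17): chars_in_quartet=1 acc=0x11 bytes_emitted=0
After char 1 ('p'=41): chars_in_quartet=2 acc=0x469 bytes_emitted=0
After char 2 ('4'=56): chars_in_quartet=3 acc=0x11A78 bytes_emitted=0
After char 3 ('f'=31): chars_in_quartet=4 acc=0x469E1F -> emit 46 9E 1F, reset; bytes_emitted=3
After char 4 ('P'=15): chars_in_quartet=1 acc=0xF bytes_emitted=3
After char 5 ('y'=50): chars_in_quartet=2 acc=0x3F2 bytes_emitted=3
After char 6 ('I'=8): chars_in_quartet=3 acc=0xFC88 bytes_emitted=3
After char 7 ('B'=1): chars_in_quartet=4 acc=0x3F2201 -> emit 3F 22 01, reset; bytes_emitted=6
After char 8 ('N'=13): chars_in_quartet=1 acc=0xD bytes_emitted=6
After char 9 ('g'=32): chars_in_quartet=2 acc=0x360 bytes_emitted=6
After char 10 ('E'=4): chars_in_quartet=3 acc=0xD804 bytes_emitted=6
After char 11 ('i'=34): chars_in_quartet=4 acc=0x360122 -> emit 36 01 22, reset; bytes_emitted=9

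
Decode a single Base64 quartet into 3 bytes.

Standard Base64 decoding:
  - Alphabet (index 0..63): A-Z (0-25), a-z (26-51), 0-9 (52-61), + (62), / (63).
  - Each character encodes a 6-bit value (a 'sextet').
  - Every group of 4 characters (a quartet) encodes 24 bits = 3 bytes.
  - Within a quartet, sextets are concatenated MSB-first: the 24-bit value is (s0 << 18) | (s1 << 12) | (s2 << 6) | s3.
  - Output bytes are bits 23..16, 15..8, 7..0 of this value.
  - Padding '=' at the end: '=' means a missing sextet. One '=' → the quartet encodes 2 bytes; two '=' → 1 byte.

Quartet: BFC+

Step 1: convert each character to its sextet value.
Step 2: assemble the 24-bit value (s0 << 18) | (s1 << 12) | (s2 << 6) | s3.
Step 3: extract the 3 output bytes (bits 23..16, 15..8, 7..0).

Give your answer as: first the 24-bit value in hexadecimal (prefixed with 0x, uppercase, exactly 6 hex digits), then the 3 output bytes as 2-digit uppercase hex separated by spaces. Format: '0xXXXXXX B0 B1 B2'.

Answer: 0x0450BE 04 50 BE

Derivation:
Sextets: B=1, F=5, C=2, +=62
24-bit: (1<<18) | (5<<12) | (2<<6) | 62
      = 0x040000 | 0x005000 | 0x000080 | 0x00003E
      = 0x0450BE
Bytes: (v>>16)&0xFF=04, (v>>8)&0xFF=50, v&0xFF=BE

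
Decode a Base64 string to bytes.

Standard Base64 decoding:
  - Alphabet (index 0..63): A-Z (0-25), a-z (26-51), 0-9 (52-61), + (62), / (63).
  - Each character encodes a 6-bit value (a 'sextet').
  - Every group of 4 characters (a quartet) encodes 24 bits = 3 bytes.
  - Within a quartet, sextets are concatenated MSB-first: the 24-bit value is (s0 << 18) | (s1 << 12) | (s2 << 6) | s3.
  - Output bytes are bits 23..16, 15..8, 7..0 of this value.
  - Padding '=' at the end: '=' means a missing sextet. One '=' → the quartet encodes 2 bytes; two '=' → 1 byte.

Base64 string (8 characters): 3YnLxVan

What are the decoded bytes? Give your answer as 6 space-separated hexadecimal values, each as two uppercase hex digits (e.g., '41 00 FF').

Answer: DD 89 CB C5 56 A7

Derivation:
After char 0 ('3'=55): chars_in_quartet=1 acc=0x37 bytes_emitted=0
After char 1 ('Y'=24): chars_in_quartet=2 acc=0xDD8 bytes_emitted=0
After char 2 ('n'=39): chars_in_quartet=3 acc=0x37627 bytes_emitted=0
After char 3 ('L'=11): chars_in_quartet=4 acc=0xDD89CB -> emit DD 89 CB, reset; bytes_emitted=3
After char 4 ('x'=49): chars_in_quartet=1 acc=0x31 bytes_emitted=3
After char 5 ('V'=21): chars_in_quartet=2 acc=0xC55 bytes_emitted=3
After char 6 ('a'=26): chars_in_quartet=3 acc=0x3155A bytes_emitted=3
After char 7 ('n'=39): chars_in_quartet=4 acc=0xC556A7 -> emit C5 56 A7, reset; bytes_emitted=6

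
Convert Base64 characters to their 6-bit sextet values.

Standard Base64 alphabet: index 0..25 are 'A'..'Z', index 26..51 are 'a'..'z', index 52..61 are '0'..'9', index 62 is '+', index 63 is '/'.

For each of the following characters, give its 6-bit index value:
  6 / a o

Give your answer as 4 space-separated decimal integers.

Answer: 58 63 26 40

Derivation:
'6': 0..9 range, 52 + ord('6') − ord('0') = 58
'/': index 63
'a': a..z range, 26 + ord('a') − ord('a') = 26
'o': a..z range, 26 + ord('o') − ord('a') = 40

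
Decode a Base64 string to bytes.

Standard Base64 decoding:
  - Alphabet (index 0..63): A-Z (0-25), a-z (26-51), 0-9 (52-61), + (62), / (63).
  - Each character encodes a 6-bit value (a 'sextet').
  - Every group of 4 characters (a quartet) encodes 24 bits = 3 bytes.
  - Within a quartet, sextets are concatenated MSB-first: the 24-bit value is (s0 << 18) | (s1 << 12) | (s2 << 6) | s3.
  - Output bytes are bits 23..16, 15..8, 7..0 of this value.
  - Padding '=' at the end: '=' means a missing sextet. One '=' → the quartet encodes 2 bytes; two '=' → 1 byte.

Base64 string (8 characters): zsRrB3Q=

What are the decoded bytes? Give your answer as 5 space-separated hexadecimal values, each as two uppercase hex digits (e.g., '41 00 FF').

Answer: CE C4 6B 07 74

Derivation:
After char 0 ('z'=51): chars_in_quartet=1 acc=0x33 bytes_emitted=0
After char 1 ('s'=44): chars_in_quartet=2 acc=0xCEC bytes_emitted=0
After char 2 ('R'=17): chars_in_quartet=3 acc=0x33B11 bytes_emitted=0
After char 3 ('r'=43): chars_in_quartet=4 acc=0xCEC46B -> emit CE C4 6B, reset; bytes_emitted=3
After char 4 ('B'=1): chars_in_quartet=1 acc=0x1 bytes_emitted=3
After char 5 ('3'=55): chars_in_quartet=2 acc=0x77 bytes_emitted=3
After char 6 ('Q'=16): chars_in_quartet=3 acc=0x1DD0 bytes_emitted=3
Padding '=': partial quartet acc=0x1DD0 -> emit 07 74; bytes_emitted=5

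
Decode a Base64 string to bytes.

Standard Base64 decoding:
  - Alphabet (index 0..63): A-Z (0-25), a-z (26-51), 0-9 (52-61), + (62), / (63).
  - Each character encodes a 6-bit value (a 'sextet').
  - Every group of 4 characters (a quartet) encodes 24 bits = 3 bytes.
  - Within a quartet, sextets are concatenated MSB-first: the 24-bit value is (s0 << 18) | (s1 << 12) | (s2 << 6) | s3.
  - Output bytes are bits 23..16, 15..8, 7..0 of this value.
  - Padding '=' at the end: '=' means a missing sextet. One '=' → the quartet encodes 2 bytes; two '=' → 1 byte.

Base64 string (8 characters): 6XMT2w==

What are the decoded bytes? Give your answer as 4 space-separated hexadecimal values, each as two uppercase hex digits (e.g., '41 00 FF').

After char 0 ('6'=58): chars_in_quartet=1 acc=0x3A bytes_emitted=0
After char 1 ('X'=23): chars_in_quartet=2 acc=0xE97 bytes_emitted=0
After char 2 ('M'=12): chars_in_quartet=3 acc=0x3A5CC bytes_emitted=0
After char 3 ('T'=19): chars_in_quartet=4 acc=0xE97313 -> emit E9 73 13, reset; bytes_emitted=3
After char 4 ('2'=54): chars_in_quartet=1 acc=0x36 bytes_emitted=3
After char 5 ('w'=48): chars_in_quartet=2 acc=0xDB0 bytes_emitted=3
Padding '==': partial quartet acc=0xDB0 -> emit DB; bytes_emitted=4

Answer: E9 73 13 DB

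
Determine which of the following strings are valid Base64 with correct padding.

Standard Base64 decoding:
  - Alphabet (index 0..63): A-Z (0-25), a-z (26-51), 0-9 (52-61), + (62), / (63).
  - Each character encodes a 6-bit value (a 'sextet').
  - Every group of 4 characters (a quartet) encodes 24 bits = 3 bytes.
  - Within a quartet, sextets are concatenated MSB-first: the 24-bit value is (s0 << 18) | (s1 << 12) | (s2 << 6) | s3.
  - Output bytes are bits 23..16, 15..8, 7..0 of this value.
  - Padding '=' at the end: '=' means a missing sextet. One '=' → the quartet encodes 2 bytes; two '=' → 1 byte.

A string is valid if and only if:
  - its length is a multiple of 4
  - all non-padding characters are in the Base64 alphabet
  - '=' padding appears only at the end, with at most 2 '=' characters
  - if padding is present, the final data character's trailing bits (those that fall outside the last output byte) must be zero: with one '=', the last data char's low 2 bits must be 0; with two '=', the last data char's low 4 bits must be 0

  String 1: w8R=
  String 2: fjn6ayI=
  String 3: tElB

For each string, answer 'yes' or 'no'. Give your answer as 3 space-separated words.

String 1: 'w8R=' → invalid (bad trailing bits)
String 2: 'fjn6ayI=' → valid
String 3: 'tElB' → valid

Answer: no yes yes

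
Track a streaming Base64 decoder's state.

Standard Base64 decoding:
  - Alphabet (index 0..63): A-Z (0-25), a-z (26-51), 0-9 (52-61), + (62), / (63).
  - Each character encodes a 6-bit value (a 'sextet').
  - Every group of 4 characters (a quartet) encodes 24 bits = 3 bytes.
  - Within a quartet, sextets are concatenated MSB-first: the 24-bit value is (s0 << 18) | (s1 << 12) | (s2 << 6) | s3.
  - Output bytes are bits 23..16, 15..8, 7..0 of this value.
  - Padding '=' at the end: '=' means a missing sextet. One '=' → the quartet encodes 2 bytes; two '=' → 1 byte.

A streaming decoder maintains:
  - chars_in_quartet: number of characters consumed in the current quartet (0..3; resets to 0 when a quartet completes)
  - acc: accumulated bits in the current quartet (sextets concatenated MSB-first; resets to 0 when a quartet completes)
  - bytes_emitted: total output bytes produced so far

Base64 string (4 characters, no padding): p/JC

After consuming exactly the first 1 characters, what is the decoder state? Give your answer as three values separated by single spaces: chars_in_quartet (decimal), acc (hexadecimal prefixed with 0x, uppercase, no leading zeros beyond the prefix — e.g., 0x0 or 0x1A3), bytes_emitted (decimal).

After char 0 ('p'=41): chars_in_quartet=1 acc=0x29 bytes_emitted=0

Answer: 1 0x29 0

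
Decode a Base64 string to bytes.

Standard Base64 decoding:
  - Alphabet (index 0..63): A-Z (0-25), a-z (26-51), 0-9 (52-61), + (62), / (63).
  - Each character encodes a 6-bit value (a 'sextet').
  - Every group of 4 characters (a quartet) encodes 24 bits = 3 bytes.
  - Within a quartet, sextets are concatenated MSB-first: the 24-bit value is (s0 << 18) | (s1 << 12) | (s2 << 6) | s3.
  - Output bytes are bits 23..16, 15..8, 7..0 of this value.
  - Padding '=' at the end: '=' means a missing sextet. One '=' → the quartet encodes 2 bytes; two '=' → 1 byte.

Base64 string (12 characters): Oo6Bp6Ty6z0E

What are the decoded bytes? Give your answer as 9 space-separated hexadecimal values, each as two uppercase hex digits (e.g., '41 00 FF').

Answer: 3A 8E 81 A7 A4 F2 EB 3D 04

Derivation:
After char 0 ('O'=14): chars_in_quartet=1 acc=0xE bytes_emitted=0
After char 1 ('o'=40): chars_in_quartet=2 acc=0x3A8 bytes_emitted=0
After char 2 ('6'=58): chars_in_quartet=3 acc=0xEA3A bytes_emitted=0
After char 3 ('B'=1): chars_in_quartet=4 acc=0x3A8E81 -> emit 3A 8E 81, reset; bytes_emitted=3
After char 4 ('p'=41): chars_in_quartet=1 acc=0x29 bytes_emitted=3
After char 5 ('6'=58): chars_in_quartet=2 acc=0xA7A bytes_emitted=3
After char 6 ('T'=19): chars_in_quartet=3 acc=0x29E93 bytes_emitted=3
After char 7 ('y'=50): chars_in_quartet=4 acc=0xA7A4F2 -> emit A7 A4 F2, reset; bytes_emitted=6
After char 8 ('6'=58): chars_in_quartet=1 acc=0x3A bytes_emitted=6
After char 9 ('z'=51): chars_in_quartet=2 acc=0xEB3 bytes_emitted=6
After char 10 ('0'=52): chars_in_quartet=3 acc=0x3ACF4 bytes_emitted=6
After char 11 ('E'=4): chars_in_quartet=4 acc=0xEB3D04 -> emit EB 3D 04, reset; bytes_emitted=9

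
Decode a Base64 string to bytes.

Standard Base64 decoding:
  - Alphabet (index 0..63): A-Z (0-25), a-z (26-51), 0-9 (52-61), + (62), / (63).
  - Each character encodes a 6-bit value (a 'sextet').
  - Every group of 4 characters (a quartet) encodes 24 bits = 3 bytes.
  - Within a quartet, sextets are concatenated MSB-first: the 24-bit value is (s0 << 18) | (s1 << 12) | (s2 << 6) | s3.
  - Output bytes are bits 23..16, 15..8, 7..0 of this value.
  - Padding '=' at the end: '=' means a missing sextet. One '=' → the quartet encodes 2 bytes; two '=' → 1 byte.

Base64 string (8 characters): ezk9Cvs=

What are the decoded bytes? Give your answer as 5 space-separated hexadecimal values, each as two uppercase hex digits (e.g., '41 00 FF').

Answer: 7B 39 3D 0A FB

Derivation:
After char 0 ('e'=30): chars_in_quartet=1 acc=0x1E bytes_emitted=0
After char 1 ('z'=51): chars_in_quartet=2 acc=0x7B3 bytes_emitted=0
After char 2 ('k'=36): chars_in_quartet=3 acc=0x1ECE4 bytes_emitted=0
After char 3 ('9'=61): chars_in_quartet=4 acc=0x7B393D -> emit 7B 39 3D, reset; bytes_emitted=3
After char 4 ('C'=2): chars_in_quartet=1 acc=0x2 bytes_emitted=3
After char 5 ('v'=47): chars_in_quartet=2 acc=0xAF bytes_emitted=3
After char 6 ('s'=44): chars_in_quartet=3 acc=0x2BEC bytes_emitted=3
Padding '=': partial quartet acc=0x2BEC -> emit 0A FB; bytes_emitted=5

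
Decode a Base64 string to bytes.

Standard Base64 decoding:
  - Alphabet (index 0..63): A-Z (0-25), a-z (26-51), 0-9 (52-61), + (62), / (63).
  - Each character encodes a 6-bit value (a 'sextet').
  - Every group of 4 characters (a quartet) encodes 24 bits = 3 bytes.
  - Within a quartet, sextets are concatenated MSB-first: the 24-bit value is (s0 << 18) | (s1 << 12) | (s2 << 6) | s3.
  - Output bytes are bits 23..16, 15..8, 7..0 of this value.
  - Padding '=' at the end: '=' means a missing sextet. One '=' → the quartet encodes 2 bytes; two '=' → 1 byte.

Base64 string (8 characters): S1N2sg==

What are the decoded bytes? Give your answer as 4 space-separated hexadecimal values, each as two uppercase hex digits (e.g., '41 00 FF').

Answer: 4B 53 76 B2

Derivation:
After char 0 ('S'=18): chars_in_quartet=1 acc=0x12 bytes_emitted=0
After char 1 ('1'=53): chars_in_quartet=2 acc=0x4B5 bytes_emitted=0
After char 2 ('N'=13): chars_in_quartet=3 acc=0x12D4D bytes_emitted=0
After char 3 ('2'=54): chars_in_quartet=4 acc=0x4B5376 -> emit 4B 53 76, reset; bytes_emitted=3
After char 4 ('s'=44): chars_in_quartet=1 acc=0x2C bytes_emitted=3
After char 5 ('g'=32): chars_in_quartet=2 acc=0xB20 bytes_emitted=3
Padding '==': partial quartet acc=0xB20 -> emit B2; bytes_emitted=4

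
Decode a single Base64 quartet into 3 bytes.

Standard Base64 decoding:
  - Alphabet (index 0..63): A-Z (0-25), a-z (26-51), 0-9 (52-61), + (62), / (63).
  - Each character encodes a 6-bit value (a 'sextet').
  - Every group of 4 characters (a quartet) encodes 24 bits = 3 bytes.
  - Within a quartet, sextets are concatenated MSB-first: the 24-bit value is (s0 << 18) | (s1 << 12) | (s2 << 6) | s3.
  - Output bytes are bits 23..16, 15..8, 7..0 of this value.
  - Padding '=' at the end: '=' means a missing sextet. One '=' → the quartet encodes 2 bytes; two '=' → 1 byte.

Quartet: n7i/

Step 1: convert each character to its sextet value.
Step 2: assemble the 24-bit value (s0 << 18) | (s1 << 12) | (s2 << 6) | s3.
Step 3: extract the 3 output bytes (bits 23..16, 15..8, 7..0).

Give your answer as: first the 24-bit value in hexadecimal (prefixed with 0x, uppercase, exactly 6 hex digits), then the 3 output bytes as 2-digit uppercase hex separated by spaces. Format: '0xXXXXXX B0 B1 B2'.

Answer: 0x9FB8BF 9F B8 BF

Derivation:
Sextets: n=39, 7=59, i=34, /=63
24-bit: (39<<18) | (59<<12) | (34<<6) | 63
      = 0x9C0000 | 0x03B000 | 0x000880 | 0x00003F
      = 0x9FB8BF
Bytes: (v>>16)&0xFF=9F, (v>>8)&0xFF=B8, v&0xFF=BF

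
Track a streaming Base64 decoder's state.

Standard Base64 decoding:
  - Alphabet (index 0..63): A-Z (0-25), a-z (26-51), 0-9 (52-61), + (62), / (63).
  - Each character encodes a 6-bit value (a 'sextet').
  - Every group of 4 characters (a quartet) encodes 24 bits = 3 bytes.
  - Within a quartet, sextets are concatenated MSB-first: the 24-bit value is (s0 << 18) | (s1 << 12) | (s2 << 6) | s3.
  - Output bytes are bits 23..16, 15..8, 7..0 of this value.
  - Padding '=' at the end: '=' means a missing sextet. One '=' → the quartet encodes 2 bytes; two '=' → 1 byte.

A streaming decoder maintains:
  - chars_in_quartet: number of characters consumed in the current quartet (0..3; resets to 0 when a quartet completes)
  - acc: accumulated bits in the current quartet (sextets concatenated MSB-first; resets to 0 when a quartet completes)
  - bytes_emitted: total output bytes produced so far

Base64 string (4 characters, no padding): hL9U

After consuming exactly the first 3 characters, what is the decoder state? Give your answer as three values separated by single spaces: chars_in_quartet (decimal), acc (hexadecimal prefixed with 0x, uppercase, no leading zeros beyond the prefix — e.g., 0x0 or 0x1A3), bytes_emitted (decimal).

After char 0 ('h'=33): chars_in_quartet=1 acc=0x21 bytes_emitted=0
After char 1 ('L'=11): chars_in_quartet=2 acc=0x84B bytes_emitted=0
After char 2 ('9'=61): chars_in_quartet=3 acc=0x212FD bytes_emitted=0

Answer: 3 0x212FD 0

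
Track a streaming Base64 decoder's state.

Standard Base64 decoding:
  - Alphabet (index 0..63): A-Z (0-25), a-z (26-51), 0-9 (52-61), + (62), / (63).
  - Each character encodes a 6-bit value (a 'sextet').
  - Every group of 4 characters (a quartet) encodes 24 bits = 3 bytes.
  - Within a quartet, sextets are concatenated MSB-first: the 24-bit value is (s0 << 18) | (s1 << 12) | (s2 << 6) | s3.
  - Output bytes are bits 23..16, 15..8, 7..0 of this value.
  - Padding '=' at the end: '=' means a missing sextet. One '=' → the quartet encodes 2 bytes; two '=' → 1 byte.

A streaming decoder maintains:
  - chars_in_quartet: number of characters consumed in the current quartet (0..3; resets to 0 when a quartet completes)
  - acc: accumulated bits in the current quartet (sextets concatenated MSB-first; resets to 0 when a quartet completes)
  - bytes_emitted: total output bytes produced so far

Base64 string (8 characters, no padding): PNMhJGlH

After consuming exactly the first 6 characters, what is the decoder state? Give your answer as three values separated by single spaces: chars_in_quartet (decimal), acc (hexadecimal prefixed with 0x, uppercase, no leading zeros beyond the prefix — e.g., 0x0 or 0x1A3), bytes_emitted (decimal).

After char 0 ('P'=15): chars_in_quartet=1 acc=0xF bytes_emitted=0
After char 1 ('N'=13): chars_in_quartet=2 acc=0x3CD bytes_emitted=0
After char 2 ('M'=12): chars_in_quartet=3 acc=0xF34C bytes_emitted=0
After char 3 ('h'=33): chars_in_quartet=4 acc=0x3CD321 -> emit 3C D3 21, reset; bytes_emitted=3
After char 4 ('J'=9): chars_in_quartet=1 acc=0x9 bytes_emitted=3
After char 5 ('G'=6): chars_in_quartet=2 acc=0x246 bytes_emitted=3

Answer: 2 0x246 3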